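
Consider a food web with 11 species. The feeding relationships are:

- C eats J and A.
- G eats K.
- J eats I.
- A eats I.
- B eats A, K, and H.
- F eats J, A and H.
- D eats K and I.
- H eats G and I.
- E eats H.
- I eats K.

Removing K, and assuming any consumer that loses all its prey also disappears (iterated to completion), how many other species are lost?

10

Remove K.
Round 1: I (all prey gone), G (all prey gone) → extinct.
Round 2: H (all prey gone), D (all prey gone), J (all prey gone), A (all prey gone) → extinct.
Round 3: F (all prey gone), B (all prey gone), E (all prey gone), C (all prey gone) → extinct.
No further losses. Total secondary extinctions: 10.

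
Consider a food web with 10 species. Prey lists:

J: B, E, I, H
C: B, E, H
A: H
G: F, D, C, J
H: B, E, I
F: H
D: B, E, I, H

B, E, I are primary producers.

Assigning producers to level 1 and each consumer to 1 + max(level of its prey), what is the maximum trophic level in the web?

4

Producers (level 1): B, E, I.
B → H → J → G gives G level 4.
No species has a prey at level 4, so no species reaches level 5.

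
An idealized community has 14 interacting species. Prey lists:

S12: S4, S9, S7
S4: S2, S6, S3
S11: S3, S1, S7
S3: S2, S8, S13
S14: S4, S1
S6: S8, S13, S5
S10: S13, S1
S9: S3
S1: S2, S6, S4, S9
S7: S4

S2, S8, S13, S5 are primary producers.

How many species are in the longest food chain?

5 species

One longest chain: S8 → S6 → S4 → S1 → S10.
It has 5 species and 4 links.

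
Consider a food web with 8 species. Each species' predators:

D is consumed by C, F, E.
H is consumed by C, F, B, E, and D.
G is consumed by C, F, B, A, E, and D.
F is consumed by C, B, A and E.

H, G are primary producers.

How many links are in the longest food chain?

One longest chain: H → D → F → C.
It has 4 species and 3 links.

3 links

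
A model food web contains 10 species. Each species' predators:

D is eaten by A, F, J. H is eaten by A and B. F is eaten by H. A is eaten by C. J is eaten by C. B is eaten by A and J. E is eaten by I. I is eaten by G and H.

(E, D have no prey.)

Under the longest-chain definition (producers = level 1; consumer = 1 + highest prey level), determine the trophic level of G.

Trophic level 3

E is a producer → level 1.
I eats E → level 2.
G eats I → level 3.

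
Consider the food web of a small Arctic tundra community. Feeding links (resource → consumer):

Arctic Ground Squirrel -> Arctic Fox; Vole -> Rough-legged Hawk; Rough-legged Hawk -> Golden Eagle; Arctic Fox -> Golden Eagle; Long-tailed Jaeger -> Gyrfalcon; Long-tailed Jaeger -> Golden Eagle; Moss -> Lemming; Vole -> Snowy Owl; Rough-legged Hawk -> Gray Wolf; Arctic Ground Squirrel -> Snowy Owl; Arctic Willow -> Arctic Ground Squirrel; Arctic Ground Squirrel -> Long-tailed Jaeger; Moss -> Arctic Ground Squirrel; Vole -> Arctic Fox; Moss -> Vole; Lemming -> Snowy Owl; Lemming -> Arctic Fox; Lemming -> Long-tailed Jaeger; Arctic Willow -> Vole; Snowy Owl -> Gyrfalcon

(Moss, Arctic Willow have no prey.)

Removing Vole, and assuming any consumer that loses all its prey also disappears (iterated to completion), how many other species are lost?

2

Remove Vole.
Round 1: Rough-legged Hawk (all prey gone) → extinct.
Round 2: Gray Wolf (all prey gone) → extinct.
No further losses. Total secondary extinctions: 2.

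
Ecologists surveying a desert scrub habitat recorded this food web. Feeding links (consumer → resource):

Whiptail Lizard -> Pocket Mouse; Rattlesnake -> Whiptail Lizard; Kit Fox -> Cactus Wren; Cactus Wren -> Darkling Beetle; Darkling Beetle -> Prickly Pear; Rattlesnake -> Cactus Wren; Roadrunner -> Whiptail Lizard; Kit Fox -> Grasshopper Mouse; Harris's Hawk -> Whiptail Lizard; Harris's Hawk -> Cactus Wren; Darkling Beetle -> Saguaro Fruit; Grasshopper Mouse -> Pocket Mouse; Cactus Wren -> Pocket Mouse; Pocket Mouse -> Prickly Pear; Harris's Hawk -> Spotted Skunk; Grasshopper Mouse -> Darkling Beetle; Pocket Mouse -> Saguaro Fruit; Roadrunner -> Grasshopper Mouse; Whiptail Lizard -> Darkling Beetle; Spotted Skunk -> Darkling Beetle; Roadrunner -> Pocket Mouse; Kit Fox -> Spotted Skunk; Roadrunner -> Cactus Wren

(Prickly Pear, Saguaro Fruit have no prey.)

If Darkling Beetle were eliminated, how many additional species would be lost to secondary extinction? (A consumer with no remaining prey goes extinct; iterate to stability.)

Remove Darkling Beetle.
Round 1: Spotted Skunk (all prey gone) → extinct.
No further losses. Total secondary extinctions: 1.

1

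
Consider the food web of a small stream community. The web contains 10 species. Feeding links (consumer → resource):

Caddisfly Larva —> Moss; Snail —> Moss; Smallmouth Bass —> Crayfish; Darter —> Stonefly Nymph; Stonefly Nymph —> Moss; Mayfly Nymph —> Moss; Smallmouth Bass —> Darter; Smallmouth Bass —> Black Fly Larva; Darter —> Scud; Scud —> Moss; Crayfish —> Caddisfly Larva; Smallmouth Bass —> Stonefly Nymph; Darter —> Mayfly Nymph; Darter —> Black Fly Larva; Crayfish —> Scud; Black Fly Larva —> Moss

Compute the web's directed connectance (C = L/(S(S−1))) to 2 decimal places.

The web has S = 10 species and L = 16 feeding links.
C = L / (S(S−1)) = 16 / 90 = 0.1778 ≈ 0.18.

C = 0.18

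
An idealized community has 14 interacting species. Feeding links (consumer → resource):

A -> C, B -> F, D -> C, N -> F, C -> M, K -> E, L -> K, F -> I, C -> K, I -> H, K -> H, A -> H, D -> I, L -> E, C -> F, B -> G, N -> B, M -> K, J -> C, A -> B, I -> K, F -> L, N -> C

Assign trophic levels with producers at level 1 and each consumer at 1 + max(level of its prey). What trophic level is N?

H is a producer → level 1.
K eats H (level 1); other prey at levels: E 1 → level 2.
I eats K (level 2); other prey at levels: H 1 → level 3.
F eats I (level 3); other prey at levels: L 3 → level 4.
C eats F (level 4); other prey at levels: K 2, M 3 → level 5.
N eats C (level 5); other prey at levels: F 4, B 5 → level 6.

Trophic level 6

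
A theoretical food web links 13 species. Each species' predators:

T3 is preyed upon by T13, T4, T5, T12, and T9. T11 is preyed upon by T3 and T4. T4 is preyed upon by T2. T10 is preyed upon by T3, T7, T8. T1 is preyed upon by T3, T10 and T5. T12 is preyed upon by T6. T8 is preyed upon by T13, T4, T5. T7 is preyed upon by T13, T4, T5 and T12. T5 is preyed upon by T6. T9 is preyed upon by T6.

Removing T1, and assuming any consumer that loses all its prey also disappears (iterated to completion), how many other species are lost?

Remove T1.
Round 1: T10 (all prey gone) → extinct.
Round 2: T8 (all prey gone), T7 (all prey gone) → extinct.
No further losses. Total secondary extinctions: 3.

3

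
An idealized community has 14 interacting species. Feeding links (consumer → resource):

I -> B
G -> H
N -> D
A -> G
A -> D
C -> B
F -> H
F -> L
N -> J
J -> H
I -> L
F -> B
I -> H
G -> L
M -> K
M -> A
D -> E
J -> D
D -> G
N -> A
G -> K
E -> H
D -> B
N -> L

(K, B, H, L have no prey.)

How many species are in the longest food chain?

One longest chain: K → G → D → A → M.
It has 5 species and 4 links.

5 species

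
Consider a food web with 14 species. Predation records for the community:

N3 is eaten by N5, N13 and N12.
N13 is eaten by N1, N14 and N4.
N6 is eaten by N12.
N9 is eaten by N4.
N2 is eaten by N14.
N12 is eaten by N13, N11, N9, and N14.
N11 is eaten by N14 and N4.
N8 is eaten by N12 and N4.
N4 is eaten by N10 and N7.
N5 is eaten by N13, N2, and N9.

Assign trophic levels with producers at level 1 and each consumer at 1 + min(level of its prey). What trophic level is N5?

Trophic level 2

N3 is a producer → level 1.
N5 eats N3 → level 2.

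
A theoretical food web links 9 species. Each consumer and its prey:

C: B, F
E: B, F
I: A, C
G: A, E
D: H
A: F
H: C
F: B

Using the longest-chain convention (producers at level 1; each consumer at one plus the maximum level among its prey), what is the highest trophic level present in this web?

Producers (level 1): B.
B → F → C → H → D gives D level 5.
No species has a prey at level 5, so no species reaches level 6.

5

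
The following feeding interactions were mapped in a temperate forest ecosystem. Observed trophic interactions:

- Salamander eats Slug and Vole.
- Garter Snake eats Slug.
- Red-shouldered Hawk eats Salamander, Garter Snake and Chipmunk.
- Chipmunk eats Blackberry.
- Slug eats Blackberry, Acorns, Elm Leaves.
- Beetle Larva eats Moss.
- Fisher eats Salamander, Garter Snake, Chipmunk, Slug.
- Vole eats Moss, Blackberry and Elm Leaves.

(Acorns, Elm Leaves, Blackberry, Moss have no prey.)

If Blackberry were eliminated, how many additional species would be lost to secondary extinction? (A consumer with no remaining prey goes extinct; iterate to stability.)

1

Remove Blackberry.
Round 1: Chipmunk (all prey gone) → extinct.
No further losses. Total secondary extinctions: 1.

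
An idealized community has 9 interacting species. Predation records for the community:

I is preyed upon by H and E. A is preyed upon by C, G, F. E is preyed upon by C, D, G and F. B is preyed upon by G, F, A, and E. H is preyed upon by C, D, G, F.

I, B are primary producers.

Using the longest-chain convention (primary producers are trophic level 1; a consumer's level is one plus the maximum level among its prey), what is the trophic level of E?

Trophic level 2

I is a producer → level 1.
E eats I (level 1); other prey at levels: B 1 → level 2.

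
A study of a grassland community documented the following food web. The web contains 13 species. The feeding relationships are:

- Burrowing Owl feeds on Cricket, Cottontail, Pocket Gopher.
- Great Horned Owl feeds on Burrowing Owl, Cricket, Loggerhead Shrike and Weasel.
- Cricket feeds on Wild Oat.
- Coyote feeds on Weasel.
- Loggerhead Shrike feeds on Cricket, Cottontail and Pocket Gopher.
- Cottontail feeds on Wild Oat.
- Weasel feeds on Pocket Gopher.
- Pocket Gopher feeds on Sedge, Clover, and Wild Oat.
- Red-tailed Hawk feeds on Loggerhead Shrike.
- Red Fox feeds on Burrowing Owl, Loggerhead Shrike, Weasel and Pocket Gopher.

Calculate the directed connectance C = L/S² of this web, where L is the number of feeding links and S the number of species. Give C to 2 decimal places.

The web has S = 13 species and L = 22 feeding links.
C = L / S² = 22 / 169 = 0.1302 ≈ 0.13.

C = 0.13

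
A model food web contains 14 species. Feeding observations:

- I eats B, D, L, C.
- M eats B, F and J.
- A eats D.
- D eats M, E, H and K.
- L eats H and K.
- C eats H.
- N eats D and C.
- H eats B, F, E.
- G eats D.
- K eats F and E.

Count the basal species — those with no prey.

Basal species (no prey listed): B, J, F, E.
Count: 4.

4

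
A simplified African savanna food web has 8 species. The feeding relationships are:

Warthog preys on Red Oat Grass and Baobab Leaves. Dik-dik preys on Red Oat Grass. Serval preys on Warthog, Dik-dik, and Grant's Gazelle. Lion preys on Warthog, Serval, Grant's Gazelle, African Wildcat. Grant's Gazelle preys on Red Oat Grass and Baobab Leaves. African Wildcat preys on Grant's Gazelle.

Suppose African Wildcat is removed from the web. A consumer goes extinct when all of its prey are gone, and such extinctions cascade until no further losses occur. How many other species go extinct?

Remove African Wildcat.
Every predator of it retains at least one other prey: Lion still has Warthog, Grant's Gazelle, Serval.
No consumer loses all prey, so no secondary extinctions occur.

0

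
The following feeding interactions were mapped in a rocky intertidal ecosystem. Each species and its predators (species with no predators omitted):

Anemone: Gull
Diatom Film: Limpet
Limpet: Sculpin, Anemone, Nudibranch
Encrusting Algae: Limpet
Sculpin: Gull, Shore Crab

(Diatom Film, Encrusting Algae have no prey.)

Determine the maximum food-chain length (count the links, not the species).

One longest chain: Diatom Film → Limpet → Sculpin → Gull.
It has 4 species and 3 links.

3 links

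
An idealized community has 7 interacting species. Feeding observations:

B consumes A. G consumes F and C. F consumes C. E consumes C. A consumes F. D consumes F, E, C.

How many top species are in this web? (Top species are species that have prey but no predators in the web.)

Top species (has prey, but nothing eats it): G, D, B.
Count: 3.

3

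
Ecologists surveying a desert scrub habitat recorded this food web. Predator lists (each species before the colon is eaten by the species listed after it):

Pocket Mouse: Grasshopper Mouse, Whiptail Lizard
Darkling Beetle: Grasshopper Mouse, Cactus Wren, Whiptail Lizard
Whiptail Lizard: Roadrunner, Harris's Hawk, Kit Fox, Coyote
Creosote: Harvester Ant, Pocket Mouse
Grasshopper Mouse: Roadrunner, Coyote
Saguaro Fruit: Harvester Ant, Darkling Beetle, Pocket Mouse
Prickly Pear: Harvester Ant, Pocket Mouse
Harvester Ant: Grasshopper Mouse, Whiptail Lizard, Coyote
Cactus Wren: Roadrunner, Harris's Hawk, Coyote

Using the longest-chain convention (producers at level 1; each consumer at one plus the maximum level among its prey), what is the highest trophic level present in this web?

4

Producers (level 1): Creosote, Saguaro Fruit, Prickly Pear.
Creosote → Harvester Ant → Whiptail Lizard → Roadrunner gives Roadrunner level 4.
No species has a prey at level 4, so no species reaches level 5.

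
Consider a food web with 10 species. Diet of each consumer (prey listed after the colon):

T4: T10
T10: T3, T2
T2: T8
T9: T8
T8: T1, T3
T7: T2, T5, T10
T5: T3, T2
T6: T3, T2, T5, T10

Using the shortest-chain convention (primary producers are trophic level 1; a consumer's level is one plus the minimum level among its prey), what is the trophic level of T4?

Trophic level 3

T3 is a producer → level 1.
T10 eats T3 → level 2.
T4 eats T10 → level 3.
No prey of T4 is below level 2, so 3 is the minimum.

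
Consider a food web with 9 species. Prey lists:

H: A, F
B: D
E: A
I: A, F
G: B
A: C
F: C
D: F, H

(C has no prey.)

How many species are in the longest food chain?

One longest chain: C → A → H → D → B → G.
It has 6 species and 5 links.

6 species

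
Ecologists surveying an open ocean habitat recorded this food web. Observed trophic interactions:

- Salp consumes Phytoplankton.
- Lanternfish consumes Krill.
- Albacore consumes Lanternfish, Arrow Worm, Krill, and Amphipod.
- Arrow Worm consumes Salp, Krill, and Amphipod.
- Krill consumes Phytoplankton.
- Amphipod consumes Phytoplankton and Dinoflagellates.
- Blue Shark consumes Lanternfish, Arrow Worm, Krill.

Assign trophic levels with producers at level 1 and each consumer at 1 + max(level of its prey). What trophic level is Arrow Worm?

Trophic level 3

Dinoflagellates is a producer → level 1.
Amphipod eats Dinoflagellates (level 1); other prey at levels: Phytoplankton 1 → level 2.
Arrow Worm eats Amphipod (level 2); other prey at levels: Salp 2, Krill 2 → level 3.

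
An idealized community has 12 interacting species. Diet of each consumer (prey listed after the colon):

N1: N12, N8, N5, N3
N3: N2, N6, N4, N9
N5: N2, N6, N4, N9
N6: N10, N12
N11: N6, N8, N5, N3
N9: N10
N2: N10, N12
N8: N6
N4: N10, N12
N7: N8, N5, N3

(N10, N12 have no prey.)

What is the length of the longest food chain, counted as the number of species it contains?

One longest chain: N10 → N2 → N3 → N1.
It has 4 species and 3 links.

4 species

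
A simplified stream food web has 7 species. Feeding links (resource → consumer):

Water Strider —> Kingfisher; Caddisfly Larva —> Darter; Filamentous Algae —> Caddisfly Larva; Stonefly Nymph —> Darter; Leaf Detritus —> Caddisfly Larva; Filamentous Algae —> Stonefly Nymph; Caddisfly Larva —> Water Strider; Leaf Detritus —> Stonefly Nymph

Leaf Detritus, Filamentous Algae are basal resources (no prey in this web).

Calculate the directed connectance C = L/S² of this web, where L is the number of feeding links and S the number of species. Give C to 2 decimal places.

The web has S = 7 species and L = 8 feeding links.
C = L / S² = 8 / 49 = 0.1633 ≈ 0.16.

C = 0.16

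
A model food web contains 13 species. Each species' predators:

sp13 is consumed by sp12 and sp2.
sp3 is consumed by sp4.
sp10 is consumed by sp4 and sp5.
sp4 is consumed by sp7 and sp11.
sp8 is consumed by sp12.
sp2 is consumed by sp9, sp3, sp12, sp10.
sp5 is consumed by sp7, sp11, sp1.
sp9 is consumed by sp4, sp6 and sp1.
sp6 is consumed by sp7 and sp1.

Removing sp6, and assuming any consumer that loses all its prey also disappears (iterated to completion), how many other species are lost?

0

Remove sp6.
Every predator of it retains at least one other prey: sp1 still has sp9, sp5; sp7 still has sp5, sp4.
No consumer loses all prey, so no secondary extinctions occur.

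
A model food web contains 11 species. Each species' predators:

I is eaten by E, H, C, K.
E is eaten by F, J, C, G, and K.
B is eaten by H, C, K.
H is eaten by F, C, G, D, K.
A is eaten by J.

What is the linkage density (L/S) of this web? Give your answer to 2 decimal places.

There are L = 18 links among S = 11 species.
L/S = 18/11 = 1.6364 ≈ 1.64.

L/S = 1.64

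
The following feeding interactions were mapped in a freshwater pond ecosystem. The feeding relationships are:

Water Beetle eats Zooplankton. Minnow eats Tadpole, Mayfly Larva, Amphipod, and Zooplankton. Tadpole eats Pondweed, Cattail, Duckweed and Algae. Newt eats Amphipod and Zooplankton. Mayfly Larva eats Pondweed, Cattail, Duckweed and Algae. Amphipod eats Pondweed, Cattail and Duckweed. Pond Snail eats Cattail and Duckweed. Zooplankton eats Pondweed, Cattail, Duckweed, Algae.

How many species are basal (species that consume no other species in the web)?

Basal species (no prey listed): Algae, Duckweed, Cattail, Pondweed.
Count: 4.

4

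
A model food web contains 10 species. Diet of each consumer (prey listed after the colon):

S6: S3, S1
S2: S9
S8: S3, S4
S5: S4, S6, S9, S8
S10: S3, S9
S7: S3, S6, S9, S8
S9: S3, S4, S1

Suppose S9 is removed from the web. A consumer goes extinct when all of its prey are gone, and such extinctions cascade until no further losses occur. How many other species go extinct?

Remove S9.
Round 1: S2 (all prey gone) → extinct.
No further losses. Total secondary extinctions: 1.

1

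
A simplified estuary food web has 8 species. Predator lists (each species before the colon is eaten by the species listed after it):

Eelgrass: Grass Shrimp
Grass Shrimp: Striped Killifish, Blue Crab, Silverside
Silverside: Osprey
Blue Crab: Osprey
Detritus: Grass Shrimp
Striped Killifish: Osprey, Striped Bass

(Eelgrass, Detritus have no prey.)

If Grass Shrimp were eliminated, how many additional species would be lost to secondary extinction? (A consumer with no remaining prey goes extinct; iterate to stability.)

Remove Grass Shrimp.
Round 1: Striped Killifish (all prey gone), Blue Crab (all prey gone), Silverside (all prey gone) → extinct.
Round 2: Osprey (all prey gone), Striped Bass (all prey gone) → extinct.
No further losses. Total secondary extinctions: 5.

5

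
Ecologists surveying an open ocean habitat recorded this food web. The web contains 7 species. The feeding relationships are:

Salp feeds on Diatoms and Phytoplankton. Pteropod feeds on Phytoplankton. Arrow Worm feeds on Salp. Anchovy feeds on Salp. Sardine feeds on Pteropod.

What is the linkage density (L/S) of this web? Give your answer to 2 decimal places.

There are L = 6 links among S = 7 species.
L/S = 6/7 = 0.8571 ≈ 0.86.

L/S = 0.86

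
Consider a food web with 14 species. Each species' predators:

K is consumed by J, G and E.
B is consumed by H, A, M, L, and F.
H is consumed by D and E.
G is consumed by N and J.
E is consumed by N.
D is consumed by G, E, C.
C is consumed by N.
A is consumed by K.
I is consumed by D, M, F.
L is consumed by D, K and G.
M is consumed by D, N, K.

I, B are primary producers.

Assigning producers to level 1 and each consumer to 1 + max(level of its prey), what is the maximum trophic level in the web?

5

Producers (level 1): I, B.
B → L → D → E → N gives N level 5.
No species has a prey at level 5, so no species reaches level 6.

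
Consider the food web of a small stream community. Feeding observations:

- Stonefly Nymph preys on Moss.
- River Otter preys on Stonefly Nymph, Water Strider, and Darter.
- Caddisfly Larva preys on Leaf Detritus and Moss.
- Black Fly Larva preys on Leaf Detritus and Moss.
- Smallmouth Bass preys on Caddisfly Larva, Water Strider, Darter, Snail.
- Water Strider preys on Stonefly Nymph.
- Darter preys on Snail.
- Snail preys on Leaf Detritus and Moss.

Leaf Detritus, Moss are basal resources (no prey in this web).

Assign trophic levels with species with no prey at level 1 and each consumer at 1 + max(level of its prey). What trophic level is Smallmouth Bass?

Trophic level 4

Moss has no prey (basal) → level 1.
Stonefly Nymph eats Moss → level 2.
Water Strider eats Stonefly Nymph → level 3.
Smallmouth Bass eats Water Strider (level 3); other prey at levels: Caddisfly Larva 2, Snail 2, Darter 3 → level 4.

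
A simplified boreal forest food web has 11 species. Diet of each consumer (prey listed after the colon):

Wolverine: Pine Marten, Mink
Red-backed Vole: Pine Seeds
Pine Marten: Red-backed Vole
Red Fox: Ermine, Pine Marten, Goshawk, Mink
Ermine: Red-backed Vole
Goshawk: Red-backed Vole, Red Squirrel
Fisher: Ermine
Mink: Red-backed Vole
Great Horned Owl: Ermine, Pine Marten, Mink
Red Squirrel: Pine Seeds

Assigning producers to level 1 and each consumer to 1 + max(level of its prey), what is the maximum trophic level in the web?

Producers (level 1): Pine Seeds.
Pine Seeds → Red-backed Vole → Pine Marten → Wolverine gives Wolverine level 4.
No species has a prey at level 4, so no species reaches level 5.

4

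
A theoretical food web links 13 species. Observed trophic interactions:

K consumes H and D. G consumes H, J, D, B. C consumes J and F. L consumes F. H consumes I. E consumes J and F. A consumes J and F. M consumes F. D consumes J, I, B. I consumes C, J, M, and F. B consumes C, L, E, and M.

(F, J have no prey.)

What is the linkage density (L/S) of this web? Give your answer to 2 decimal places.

L/S = 2.00

There are L = 26 links among S = 13 species.
L/S = 26/13 = 2.0000 ≈ 2.00.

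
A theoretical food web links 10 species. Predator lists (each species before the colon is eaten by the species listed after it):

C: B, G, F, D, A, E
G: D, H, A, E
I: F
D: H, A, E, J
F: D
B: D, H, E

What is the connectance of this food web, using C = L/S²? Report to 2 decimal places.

The web has S = 10 species and L = 19 feeding links.
C = L / S² = 19 / 100 = 0.1900 ≈ 0.19.

C = 0.19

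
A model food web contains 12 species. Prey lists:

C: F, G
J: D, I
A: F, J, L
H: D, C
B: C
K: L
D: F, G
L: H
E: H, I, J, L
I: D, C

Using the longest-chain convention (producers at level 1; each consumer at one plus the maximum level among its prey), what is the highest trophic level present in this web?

5

Producers (level 1): F, G.
F → D → H → L → A gives A level 5.
No species has a prey at level 5, so no species reaches level 6.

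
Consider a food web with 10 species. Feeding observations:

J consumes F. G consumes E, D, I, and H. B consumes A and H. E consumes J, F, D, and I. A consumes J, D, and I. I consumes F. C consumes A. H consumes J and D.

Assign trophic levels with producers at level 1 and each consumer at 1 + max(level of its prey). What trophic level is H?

Trophic level 3

F is a producer → level 1.
J eats F → level 2.
H eats J (level 2); other prey at levels: D 1 → level 3.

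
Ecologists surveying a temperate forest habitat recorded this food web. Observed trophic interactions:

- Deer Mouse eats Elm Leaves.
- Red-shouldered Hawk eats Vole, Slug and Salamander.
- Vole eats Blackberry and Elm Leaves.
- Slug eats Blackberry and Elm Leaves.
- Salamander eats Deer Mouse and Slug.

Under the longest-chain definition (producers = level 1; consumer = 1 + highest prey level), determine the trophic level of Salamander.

Elm Leaves is a producer → level 1.
Slug eats Elm Leaves (level 1); other prey at levels: Blackberry 1 → level 2.
Salamander eats Slug (level 2); other prey at levels: Deer Mouse 2 → level 3.

Trophic level 3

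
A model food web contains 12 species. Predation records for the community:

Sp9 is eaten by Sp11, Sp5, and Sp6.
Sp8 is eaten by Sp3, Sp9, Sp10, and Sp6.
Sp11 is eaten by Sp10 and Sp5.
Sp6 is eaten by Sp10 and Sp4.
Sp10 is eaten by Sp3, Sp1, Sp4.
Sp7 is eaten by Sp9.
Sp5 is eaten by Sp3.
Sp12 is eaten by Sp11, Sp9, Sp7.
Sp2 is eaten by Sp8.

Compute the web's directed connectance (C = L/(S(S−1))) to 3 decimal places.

The web has S = 12 species and L = 20 feeding links.
C = L / (S(S−1)) = 20 / 132 = 0.1515 ≈ 0.152.

C = 0.152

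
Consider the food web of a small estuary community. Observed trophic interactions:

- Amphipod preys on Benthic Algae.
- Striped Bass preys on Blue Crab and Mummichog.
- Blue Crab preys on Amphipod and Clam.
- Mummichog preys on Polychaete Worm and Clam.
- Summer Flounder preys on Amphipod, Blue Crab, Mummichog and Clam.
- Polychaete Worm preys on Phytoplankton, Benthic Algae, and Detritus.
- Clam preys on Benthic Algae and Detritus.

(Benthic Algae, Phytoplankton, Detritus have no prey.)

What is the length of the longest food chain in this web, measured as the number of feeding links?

3 links

One longest chain: Benthic Algae → Clam → Mummichog → Striped Bass.
It has 4 species and 3 links.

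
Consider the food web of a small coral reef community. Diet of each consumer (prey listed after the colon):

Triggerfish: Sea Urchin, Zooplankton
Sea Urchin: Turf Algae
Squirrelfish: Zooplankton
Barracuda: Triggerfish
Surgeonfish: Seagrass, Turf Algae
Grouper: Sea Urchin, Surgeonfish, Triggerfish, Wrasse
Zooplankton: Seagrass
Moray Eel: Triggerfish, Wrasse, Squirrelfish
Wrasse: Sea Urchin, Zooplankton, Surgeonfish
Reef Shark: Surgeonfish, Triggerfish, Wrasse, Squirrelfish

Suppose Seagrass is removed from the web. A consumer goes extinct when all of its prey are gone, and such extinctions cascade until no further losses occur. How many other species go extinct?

Remove Seagrass.
Round 1: Zooplankton (all prey gone) → extinct.
Round 2: Squirrelfish (all prey gone) → extinct.
No further losses. Total secondary extinctions: 2.

2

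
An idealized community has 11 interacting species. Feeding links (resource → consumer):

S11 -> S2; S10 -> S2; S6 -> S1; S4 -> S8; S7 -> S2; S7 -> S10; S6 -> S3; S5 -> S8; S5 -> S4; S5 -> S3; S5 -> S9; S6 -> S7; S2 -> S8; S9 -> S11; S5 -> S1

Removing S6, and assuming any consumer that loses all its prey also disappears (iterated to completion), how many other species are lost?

2

Remove S6.
Round 1: S7 (all prey gone) → extinct.
Round 2: S10 (all prey gone) → extinct.
No further losses. Total secondary extinctions: 2.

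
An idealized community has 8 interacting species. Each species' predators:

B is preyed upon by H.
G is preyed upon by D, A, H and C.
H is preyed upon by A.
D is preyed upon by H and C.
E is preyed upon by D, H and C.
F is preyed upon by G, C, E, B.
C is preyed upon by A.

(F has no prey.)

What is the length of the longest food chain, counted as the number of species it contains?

5 species

One longest chain: F → E → D → C → A.
It has 5 species and 4 links.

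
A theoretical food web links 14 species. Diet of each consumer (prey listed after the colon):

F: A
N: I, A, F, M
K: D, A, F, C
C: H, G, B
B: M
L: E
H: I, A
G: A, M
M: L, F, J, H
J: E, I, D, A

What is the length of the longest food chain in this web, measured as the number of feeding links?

5 links

One longest chain: E → L → M → G → C → K.
It has 6 species and 5 links.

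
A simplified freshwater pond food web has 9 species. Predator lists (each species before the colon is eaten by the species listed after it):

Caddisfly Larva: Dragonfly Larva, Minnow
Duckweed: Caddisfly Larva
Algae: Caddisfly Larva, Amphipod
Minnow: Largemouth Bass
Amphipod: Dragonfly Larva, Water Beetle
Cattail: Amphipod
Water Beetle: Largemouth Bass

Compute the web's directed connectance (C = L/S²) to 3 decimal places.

C = 0.123

The web has S = 9 species and L = 10 feeding links.
C = L / S² = 10 / 81 = 0.1235 ≈ 0.123.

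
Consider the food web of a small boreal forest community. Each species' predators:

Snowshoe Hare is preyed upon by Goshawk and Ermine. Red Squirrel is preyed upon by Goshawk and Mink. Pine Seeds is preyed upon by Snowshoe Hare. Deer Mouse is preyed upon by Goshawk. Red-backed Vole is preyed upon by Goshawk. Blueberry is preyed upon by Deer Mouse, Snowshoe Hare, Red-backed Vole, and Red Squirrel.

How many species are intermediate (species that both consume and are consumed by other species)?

Intermediate species (has both prey and predators): Deer Mouse, Snowshoe Hare, Red Squirrel, Red-backed Vole.
Count: 4.

4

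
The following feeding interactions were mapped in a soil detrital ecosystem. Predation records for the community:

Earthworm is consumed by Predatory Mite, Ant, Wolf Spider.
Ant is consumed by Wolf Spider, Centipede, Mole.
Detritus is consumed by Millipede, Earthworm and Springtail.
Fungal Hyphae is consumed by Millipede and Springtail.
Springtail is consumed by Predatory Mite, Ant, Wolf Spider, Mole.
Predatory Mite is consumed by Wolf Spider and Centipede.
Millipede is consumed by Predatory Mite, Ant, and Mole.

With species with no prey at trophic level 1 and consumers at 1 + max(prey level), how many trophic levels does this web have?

Basal resources (level 1): Detritus, Fungal Hyphae.
Detritus → Springtail → Predatory Mite → Centipede gives Centipede level 4.
No species has a prey at level 4, so no species reaches level 5.

4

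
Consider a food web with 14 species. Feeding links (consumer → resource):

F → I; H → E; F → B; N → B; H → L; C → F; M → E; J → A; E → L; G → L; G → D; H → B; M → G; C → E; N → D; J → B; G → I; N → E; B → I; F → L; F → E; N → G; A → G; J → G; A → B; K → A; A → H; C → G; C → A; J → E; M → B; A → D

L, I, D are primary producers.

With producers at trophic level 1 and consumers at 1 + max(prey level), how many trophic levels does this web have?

5

Producers (level 1): L, I, D.
I → B → H → A → J gives J level 5.
No species has a prey at level 5, so no species reaches level 6.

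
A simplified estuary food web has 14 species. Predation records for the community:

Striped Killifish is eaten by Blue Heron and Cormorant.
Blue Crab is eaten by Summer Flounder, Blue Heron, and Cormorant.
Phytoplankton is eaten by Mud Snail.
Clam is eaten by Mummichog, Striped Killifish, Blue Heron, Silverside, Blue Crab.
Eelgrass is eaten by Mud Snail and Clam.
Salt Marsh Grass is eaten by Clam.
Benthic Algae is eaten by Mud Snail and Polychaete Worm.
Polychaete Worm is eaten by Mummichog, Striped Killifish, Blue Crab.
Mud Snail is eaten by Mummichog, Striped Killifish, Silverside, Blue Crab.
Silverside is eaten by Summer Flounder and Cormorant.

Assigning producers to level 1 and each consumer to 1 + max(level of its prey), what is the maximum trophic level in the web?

Producers (level 1): Benthic Algae, Salt Marsh Grass, Phytoplankton, Eelgrass.
Benthic Algae → Polychaete Worm → Blue Crab → Blue Heron gives Blue Heron level 4.
No species has a prey at level 4, so no species reaches level 5.

4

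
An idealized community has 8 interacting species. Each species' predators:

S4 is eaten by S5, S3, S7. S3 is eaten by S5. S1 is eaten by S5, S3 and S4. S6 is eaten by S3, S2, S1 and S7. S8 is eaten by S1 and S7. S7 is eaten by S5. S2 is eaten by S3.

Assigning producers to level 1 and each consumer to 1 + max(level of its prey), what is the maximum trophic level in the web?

Producers (level 1): S6, S8.
S6 → S1 → S4 → S7 → S5 gives S5 level 5.
No species has a prey at level 5, so no species reaches level 6.

5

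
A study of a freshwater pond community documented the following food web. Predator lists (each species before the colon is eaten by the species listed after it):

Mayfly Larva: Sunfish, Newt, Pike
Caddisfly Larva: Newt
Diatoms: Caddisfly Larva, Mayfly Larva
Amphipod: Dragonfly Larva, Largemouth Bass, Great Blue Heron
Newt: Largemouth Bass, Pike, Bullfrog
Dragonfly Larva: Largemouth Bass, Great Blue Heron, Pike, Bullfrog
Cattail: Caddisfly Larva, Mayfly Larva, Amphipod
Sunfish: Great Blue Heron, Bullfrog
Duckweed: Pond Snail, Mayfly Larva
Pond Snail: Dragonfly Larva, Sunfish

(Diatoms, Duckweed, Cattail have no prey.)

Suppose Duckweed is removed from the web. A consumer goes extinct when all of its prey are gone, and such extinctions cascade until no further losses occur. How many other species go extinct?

1

Remove Duckweed.
Round 1: Pond Snail (all prey gone) → extinct.
No further losses. Total secondary extinctions: 1.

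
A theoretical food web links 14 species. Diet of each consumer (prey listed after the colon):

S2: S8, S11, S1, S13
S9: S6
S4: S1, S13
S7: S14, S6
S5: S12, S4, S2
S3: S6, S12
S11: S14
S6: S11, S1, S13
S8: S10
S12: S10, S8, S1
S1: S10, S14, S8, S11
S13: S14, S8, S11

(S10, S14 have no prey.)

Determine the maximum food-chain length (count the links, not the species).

4 links

One longest chain: S10 → S8 → S1 → S6 → S3.
It has 5 species and 4 links.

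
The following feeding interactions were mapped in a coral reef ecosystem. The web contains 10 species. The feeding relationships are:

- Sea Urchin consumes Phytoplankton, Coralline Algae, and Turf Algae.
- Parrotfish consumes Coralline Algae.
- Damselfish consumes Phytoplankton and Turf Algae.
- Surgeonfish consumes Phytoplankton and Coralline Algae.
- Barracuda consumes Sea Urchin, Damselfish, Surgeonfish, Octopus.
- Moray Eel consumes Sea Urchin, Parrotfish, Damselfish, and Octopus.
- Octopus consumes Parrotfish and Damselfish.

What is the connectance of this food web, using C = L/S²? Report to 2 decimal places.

C = 0.18

The web has S = 10 species and L = 18 feeding links.
C = L / S² = 18 / 100 = 0.1800 ≈ 0.18.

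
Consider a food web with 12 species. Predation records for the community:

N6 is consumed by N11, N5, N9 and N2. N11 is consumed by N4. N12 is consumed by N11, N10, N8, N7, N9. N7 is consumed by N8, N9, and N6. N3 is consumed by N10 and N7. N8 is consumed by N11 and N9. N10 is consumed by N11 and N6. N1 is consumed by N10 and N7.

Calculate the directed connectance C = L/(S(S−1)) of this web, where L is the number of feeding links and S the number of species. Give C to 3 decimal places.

The web has S = 12 species and L = 21 feeding links.
C = L / (S(S−1)) = 21 / 132 = 0.1591 ≈ 0.159.

C = 0.159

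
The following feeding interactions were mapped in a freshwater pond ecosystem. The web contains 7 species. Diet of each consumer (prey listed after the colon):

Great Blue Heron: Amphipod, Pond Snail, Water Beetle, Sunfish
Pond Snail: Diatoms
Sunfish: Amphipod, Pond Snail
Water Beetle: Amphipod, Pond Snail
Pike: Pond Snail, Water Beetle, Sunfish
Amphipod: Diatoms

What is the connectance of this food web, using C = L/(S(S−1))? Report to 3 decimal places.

C = 0.310

The web has S = 7 species and L = 13 feeding links.
C = L / (S(S−1)) = 13 / 42 = 0.3095 ≈ 0.310.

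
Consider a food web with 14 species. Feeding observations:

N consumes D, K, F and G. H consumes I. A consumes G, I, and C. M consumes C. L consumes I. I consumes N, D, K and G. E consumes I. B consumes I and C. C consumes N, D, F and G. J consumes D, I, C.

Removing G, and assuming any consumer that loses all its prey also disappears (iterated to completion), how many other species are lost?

0

Remove G.
Every predator of it retains at least one other prey: N still has K, D, F; C still has D, F, N; I still has K, D, N; A still has C, I.
No consumer loses all prey, so no secondary extinctions occur.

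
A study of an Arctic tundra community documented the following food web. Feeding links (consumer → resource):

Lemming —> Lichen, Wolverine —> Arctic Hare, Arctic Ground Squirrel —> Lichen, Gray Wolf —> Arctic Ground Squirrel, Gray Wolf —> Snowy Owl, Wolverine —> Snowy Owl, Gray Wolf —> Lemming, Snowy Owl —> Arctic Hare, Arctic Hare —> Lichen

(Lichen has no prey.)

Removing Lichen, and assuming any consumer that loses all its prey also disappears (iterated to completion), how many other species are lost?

6

Remove Lichen.
Round 1: Arctic Ground Squirrel (all prey gone), Lemming (all prey gone), Arctic Hare (all prey gone) → extinct.
Round 2: Snowy Owl (all prey gone) → extinct.
Round 3: Wolverine (all prey gone), Gray Wolf (all prey gone) → extinct.
No further losses. Total secondary extinctions: 6.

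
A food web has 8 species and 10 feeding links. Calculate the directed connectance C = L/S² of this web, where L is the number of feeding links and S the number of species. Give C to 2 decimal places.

The web has S = 8 species and L = 10 feeding links.
C = L / S² = 10 / 64 = 0.1562 ≈ 0.16.

C = 0.16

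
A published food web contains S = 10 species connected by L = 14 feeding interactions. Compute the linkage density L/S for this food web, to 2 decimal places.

L/S = 1.40

There are L = 14 links among S = 10 species.
L/S = 14/10 = 1.4000 ≈ 1.40.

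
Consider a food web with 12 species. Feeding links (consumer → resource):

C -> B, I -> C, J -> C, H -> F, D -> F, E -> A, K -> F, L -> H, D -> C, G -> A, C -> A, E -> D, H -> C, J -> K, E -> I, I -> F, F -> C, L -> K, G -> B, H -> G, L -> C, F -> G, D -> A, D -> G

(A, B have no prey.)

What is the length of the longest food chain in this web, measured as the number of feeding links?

4 links

One longest chain: A → G → F → K → J.
It has 5 species and 4 links.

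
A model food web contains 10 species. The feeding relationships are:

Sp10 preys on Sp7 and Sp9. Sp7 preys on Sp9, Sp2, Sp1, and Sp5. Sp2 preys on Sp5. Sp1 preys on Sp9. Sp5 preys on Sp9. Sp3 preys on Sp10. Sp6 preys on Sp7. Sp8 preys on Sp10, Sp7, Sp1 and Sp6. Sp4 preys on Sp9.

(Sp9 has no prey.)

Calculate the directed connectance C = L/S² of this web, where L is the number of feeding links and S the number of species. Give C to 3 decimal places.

C = 0.160

The web has S = 10 species and L = 16 feeding links.
C = L / S² = 16 / 100 = 0.1600 ≈ 0.160.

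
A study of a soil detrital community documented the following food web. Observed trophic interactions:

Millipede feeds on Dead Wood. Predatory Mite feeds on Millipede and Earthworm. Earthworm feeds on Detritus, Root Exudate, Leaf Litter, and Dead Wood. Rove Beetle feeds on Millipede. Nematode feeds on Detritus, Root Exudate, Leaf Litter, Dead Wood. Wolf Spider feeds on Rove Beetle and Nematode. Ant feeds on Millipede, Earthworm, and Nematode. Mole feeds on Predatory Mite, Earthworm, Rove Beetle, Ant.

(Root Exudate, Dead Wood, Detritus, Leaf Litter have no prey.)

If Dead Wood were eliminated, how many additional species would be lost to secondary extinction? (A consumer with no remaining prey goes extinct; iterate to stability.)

2

Remove Dead Wood.
Round 1: Millipede (all prey gone) → extinct.
Round 2: Rove Beetle (all prey gone) → extinct.
No further losses. Total secondary extinctions: 2.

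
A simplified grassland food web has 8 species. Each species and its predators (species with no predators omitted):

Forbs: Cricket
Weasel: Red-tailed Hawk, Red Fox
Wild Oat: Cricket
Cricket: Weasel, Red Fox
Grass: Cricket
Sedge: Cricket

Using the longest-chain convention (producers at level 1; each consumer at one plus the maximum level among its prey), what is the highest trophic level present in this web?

Producers (level 1): Sedge, Forbs, Grass, Wild Oat.
Sedge → Cricket → Weasel → Red-tailed Hawk gives Red-tailed Hawk level 4.
No species has a prey at level 4, so no species reaches level 5.

4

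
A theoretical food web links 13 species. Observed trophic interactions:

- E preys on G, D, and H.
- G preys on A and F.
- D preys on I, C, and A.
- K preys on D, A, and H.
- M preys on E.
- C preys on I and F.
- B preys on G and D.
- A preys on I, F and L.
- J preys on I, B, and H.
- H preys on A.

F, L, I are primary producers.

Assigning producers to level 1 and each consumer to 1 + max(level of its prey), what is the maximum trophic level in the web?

5

Producers (level 1): F, L, I.
F → A → G → E → M gives M level 5.
No species has a prey at level 5, so no species reaches level 6.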